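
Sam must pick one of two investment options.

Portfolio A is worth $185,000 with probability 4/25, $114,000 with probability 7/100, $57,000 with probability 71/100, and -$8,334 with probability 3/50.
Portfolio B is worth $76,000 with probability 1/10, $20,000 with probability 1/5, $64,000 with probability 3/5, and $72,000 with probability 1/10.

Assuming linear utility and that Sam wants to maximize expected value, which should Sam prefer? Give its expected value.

Portfolio A ($77,549.96)

Portfolio A = 4/25 × 185000 + 7/100 × 114000 + 71/100 × 57000 + 3/50 × (-8334) = 29600 + 7980 + 40470 − 500.04 = 77549.96
Portfolio B = 1/10 × 76000 + 1/5 × 20000 + 3/5 × 64000 + 1/10 × 72000 = 7600 + 4000 + 38400 + 7200 = 57200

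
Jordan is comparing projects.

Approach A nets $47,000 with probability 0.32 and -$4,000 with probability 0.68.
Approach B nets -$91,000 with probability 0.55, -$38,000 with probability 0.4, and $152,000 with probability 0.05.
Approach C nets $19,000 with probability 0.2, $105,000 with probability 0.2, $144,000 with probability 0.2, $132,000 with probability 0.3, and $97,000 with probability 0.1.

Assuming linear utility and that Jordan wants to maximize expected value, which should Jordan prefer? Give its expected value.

Approach C ($102,900)

Approach A = 0.32 × 47000 + 0.68 × (-4000) = 15040 − 2720 = 12320
Approach B = 0.55 × (-91000) + 0.4 × (-38000) + 0.05 × 152000 = -50050 − 15200 + 7600 = -57650
Approach C = 0.2 × 19000 + 0.2 × 105000 + 0.2 × 144000 + 0.3 × 132000 + 0.1 × 97000 = 3800 + 21000 + 28800 + 39600 + 9700 = 102900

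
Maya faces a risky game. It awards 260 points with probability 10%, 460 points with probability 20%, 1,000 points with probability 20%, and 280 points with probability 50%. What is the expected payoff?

458 points

EV = 0.1 × 260 + 0.2 × 460 + 0.2 × 1000 + 0.5 × 280 = 26 + 92 + 200 + 140 = 458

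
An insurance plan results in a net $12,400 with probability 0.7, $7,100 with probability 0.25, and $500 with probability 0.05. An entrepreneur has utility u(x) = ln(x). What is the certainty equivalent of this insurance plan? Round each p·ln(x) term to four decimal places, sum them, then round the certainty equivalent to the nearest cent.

$9,186.59

E[u] = 0.7·ln(12400) + 0.25·ln(7100) + 0.05·ln(500) = 6.5978 + 2.2170 + 0.3107 = 9.1255
CE = e^9.1255 ≈ 9186.59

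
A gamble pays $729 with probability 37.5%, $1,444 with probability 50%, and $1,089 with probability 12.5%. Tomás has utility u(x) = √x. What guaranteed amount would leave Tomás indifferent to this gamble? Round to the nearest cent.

E[u] = 0.375·√729 + 0.5·√1444 + 0.125·√1089 = 0.375·27 + 0.5·38 + 0.125·33 = 33.25
CE = (33.25)² = 1105.5625

$1,105.56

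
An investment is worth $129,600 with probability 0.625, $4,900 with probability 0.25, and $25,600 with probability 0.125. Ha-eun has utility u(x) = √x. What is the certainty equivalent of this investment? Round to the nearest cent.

E[u] = 0.625·√129600 + 0.25·√4900 + 0.125·√25600 = 0.625·360 + 0.25·70 + 0.125·160 = 262.5
CE = (262.5)² = 68906.25

$68,906.25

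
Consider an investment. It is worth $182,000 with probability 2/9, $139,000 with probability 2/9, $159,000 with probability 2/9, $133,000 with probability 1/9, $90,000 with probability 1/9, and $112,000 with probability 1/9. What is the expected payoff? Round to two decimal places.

EV = 2/9 × 182000 + 2/9 × 139000 + 2/9 × 159000 + 1/9 × 133000 + 1/9 × 90000 + 1/9 × 112000 = 40444.4444 + 30888.8889 + 35333.3333 + 14777.7778 + 10000 + 12444.4444 = 143888.8889

$143,888.89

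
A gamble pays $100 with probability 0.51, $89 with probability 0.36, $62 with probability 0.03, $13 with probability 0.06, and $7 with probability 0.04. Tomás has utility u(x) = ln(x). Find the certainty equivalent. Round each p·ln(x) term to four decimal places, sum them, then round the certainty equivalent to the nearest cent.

$75.19

E[u] = 0.51·ln(100) + 0.36·ln(89) + 0.03·ln(62) + 0.06·ln(13) + 0.04·ln(7) = 2.3486 + 1.6159 + 0.1238 + 0.1539 + 0.0778 = 4.3200
CE = e^4.3200 ≈ 75.19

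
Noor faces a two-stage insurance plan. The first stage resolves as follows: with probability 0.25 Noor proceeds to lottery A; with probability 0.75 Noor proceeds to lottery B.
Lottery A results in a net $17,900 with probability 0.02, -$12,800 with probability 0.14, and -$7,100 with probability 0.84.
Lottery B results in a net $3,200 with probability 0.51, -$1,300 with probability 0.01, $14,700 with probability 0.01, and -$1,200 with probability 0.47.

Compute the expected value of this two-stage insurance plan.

-$948

EV(A) = 0.02 × 17900 + 0.14 × (-12800) + 0.84 × (-7100) = 358 − 1792 − 5964 = -7398
EV(B) = 0.51 × 3200 + 0.01 × (-1300) + 0.01 × 14700 + 0.47 × (-1200) = 1632 − 13 + 147 − 564 = 1202
Overall = 0.25 × (-7398) + 0.75 × 1202 = -1849.5 + 901.5 = -948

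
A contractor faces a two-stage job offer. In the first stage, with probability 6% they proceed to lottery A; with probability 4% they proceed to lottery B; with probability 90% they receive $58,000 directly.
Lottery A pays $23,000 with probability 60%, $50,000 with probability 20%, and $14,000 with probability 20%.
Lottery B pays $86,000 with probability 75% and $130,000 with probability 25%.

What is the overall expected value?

$57,676

EV(A) = 0.6 × 23000 + 0.2 × 50000 + 0.2 × 14000 = 13800 + 10000 + 2800 = 26600
EV(B) = 0.75 × 86000 + 0.25 × 130000 = 64500 + 32500 = 97000
Branch C: 58000 (certain)
Overall = 0.06 × 26600 + 0.04 × 97000 + 0.9 × 58000 = 1596 + 3880 + 52200 = 57676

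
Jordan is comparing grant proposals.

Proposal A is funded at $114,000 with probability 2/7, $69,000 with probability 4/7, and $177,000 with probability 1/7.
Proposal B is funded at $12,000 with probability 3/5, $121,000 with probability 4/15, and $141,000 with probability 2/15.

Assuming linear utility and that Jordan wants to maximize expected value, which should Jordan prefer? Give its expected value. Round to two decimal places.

Proposal A = 2/7 × 114000 + 4/7 × 69000 + 1/7 × 177000 = 32571.4286 + 39428.5714 + 25285.7143 = 97285.7143
Proposal B = 3/5 × 12000 + 4/15 × 121000 + 2/15 × 141000 = 7200 + 32266.6667 + 18800 = 58266.6667

Proposal A ($97,285.71)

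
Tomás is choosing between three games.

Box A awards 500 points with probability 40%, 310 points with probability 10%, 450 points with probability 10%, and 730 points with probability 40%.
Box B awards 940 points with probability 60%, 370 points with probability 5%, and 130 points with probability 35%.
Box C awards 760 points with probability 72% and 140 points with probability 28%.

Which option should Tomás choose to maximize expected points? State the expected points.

Box B (628 points)

Box A = 0.4 × 500 + 0.1 × 310 + 0.1 × 450 + 0.4 × 730 = 200 + 31 + 45 + 292 = 568
Box B = 0.6 × 940 + 0.05 × 370 + 0.35 × 130 = 564 + 18.5 + 45.5 = 628
Box C = 0.72 × 760 + 0.28 × 140 = 547.2 + 39.2 = 586.4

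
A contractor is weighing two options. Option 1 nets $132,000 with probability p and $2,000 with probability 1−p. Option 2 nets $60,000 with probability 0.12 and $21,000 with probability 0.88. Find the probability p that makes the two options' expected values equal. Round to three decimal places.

EV(Option 2) = 0.12 × 60000 + 0.88 × 21000 = 7200 + 18480 = 25680
p·132000 + (1−p)·2000 = 25680
130000p + 2000 = 25680
p = (25680 − 2000) / 130000

p = 0.182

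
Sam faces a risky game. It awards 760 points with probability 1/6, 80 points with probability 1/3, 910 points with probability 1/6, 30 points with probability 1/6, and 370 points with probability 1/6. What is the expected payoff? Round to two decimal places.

371.67 points

EV = 1/6 × 760 + 1/3 × 80 + 1/6 × 910 + 1/6 × 30 + 1/6 × 370 = 126.6667 + 26.6667 + 151.6667 + 5 + 61.6667 = 371.6667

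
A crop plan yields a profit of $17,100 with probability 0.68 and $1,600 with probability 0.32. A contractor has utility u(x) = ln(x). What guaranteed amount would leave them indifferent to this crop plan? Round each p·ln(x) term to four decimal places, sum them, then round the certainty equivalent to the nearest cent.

E[u] = 0.68·ln(17100) + 0.32·ln(1600) = 6.6278 + 2.3609 = 8.9887
CE = e^8.9887 ≈ 8012.03

$8,012.03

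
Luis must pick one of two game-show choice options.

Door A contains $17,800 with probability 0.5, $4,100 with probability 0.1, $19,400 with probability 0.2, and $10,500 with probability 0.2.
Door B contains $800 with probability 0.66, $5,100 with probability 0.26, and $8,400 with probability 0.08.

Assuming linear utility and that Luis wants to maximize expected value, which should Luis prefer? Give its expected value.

Door A ($15,290)

Door A = 0.5 × 17800 + 0.1 × 4100 + 0.2 × 19400 + 0.2 × 10500 = 8900 + 410 + 3880 + 2100 = 15290
Door B = 0.66 × 800 + 0.26 × 5100 + 0.08 × 8400 = 528 + 1326 + 672 = 2526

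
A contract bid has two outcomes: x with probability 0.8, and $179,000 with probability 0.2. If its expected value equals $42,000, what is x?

x = $7,750

0.8·x + 0.2·179000 = 42000
0.8·x = 42000 − 35800 = 6200
x = 6200 / 0.8 = 7750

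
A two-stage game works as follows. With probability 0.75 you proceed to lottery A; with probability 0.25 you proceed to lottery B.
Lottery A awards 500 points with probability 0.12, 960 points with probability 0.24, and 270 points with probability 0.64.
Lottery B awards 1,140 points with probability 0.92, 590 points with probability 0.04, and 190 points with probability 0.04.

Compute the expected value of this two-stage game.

617.4 points

EV(A) = 0.12 × 500 + 0.24 × 960 + 0.64 × 270 = 60 + 230.4 + 172.8 = 463.2
EV(B) = 0.92 × 1140 + 0.04 × 590 + 0.04 × 190 = 1048.8 + 23.6 + 7.6 = 1080
Overall = 0.75 × 463.2 + 0.25 × 1080 = 347.4 + 270 = 617.4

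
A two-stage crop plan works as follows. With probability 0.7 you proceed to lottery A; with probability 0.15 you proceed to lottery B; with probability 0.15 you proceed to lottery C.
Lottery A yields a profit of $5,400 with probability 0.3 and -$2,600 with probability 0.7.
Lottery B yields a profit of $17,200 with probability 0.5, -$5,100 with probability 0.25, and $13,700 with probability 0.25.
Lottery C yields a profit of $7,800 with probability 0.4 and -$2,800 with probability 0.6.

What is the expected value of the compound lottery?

$1,688.50

EV(A) = 0.3 × 5400 + 0.7 × (-2600) = 1620 − 1820 = -200
EV(B) = 0.5 × 17200 + 0.25 × (-5100) + 0.25 × 13700 = 8600 − 1275 + 3425 = 10750
EV(C) = 0.4 × 7800 + 0.6 × (-2800) = 3120 − 1680 = 1440
Overall = 0.7 × (-200) + 0.15 × 10750 + 0.15 × 1440 = -140 + 1612.5 + 216 = 1688.5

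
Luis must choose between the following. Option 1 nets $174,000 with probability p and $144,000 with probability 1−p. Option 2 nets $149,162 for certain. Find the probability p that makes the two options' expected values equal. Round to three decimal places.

p·174000 + (1−p)·144000 = 149162
30000p + 144000 = 149162
p = (149162 − 144000) / 30000

p = 0.172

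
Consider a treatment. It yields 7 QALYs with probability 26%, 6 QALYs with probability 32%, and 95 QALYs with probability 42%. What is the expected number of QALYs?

43.64 QALYs

EV = 0.26 × 7 + 0.32 × 6 + 0.42 × 95 = 1.82 + 1.92 + 39.9 = 43.64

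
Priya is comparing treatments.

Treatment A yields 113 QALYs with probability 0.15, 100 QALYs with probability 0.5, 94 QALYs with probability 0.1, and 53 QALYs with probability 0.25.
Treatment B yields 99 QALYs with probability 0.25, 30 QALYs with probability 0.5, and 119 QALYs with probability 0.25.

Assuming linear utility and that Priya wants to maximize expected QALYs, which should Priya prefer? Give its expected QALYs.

Treatment A (89.6 QALYs)

Treatment A = 0.15 × 113 + 0.5 × 100 + 0.1 × 94 + 0.25 × 53 = 16.95 + 50 + 9.4 + 13.25 = 89.6
Treatment B = 0.25 × 99 + 0.5 × 30 + 0.25 × 119 = 24.75 + 15 + 29.75 = 69.5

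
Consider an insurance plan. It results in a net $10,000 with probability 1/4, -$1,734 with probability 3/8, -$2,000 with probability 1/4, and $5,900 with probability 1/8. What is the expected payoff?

EV = 1/4 × 10000 + 3/8 × (-1734) + 1/4 × (-2000) + 1/8 × 5900 = 2500 − 650.25 − 500 + 737.5 = 2087.25

$2,087.25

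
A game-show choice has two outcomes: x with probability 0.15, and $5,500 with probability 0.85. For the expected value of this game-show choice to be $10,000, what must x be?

0.15·x + 0.85·5500 = 10000
0.15·x = 10000 − 4675 = 5325
x = 5325 / 0.15 = 35500

x = $35,500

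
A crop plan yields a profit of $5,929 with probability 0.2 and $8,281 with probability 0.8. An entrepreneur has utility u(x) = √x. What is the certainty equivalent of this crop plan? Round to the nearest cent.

$7,779.24

E[u] = 0.2·√5929 + 0.8·√8281 = 0.2·77 + 0.8·91 = 88.2
CE = (88.2)² = 7779.24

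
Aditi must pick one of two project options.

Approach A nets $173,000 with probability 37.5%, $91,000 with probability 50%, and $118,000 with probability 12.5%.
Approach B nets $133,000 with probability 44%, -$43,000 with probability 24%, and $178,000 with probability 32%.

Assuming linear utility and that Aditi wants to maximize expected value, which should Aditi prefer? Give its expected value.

Approach A ($125,125)

Approach A = 0.375 × 173000 + 0.5 × 91000 + 0.125 × 118000 = 64875 + 45500 + 14750 = 125125
Approach B = 0.44 × 133000 + 0.24 × (-43000) + 0.32 × 178000 = 58520 − 10320 + 56960 = 105160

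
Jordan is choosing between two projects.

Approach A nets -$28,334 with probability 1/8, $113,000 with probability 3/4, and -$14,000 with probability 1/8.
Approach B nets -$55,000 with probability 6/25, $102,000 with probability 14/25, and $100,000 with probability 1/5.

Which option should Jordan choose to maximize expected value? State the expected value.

Approach A = 1/8 × (-28334) + 3/4 × 113000 + 1/8 × (-14000) = -3541.75 + 84750 − 1750 = 79458.25
Approach B = 6/25 × (-55000) + 14/25 × 102000 + 1/5 × 100000 = -13200 + 57120 + 20000 = 63920

Approach A ($79,458.25)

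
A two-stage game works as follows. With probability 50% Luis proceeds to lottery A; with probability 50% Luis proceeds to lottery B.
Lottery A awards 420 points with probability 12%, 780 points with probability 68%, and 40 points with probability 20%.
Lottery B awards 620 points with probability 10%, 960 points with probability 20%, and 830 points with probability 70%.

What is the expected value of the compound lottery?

EV(A) = 0.12 × 420 + 0.68 × 780 + 0.2 × 40 = 50.4 + 530.4 + 8 = 588.8
EV(B) = 0.1 × 620 + 0.2 × 960 + 0.7 × 830 = 62 + 192 + 581 = 835
Overall = 0.5 × 588.8 + 0.5 × 835 = 294.4 + 417.5 = 711.9

711.9 points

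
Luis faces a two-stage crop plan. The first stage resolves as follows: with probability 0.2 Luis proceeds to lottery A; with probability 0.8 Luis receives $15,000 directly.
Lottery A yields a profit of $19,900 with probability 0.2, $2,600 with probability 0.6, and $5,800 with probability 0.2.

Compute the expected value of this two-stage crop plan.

EV(A) = 0.2 × 19900 + 0.6 × 2600 + 0.2 × 5800 = 3980 + 1560 + 1160 = 6700
Branch B: 15000 (certain)
Overall = 0.2 × 6700 + 0.8 × 15000 = 1340 + 12000 = 13340

$13,340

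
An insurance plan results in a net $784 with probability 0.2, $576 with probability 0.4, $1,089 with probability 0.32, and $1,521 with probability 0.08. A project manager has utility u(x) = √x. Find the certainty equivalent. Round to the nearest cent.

$834.05

E[u] = 0.2·√784 + 0.4·√576 + 0.32·√1089 + 0.08·√1521 = 0.2·28 + 0.4·24 + 0.32·33 + 0.08·39 = 28.88
CE = (28.88)² = 834.0544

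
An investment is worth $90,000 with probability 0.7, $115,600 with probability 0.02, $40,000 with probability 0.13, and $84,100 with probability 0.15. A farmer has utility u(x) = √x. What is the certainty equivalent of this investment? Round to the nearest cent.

E[u] = 0.7·√90000 + 0.02·√115600 + 0.13·√40000 + 0.15·√84100 = 0.7·300 + 0.02·340 + 0.13·200 + 0.15·290 = 286.3
CE = (286.3)² = 81967.69

$81,967.69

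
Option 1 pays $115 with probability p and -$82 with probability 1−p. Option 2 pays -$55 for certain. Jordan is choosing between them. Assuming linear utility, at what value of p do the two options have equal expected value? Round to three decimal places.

p·115 + (1−p)·(-82) = -55
197p − 82 = -55
p = (-55 + 82) / 197

p = 0.137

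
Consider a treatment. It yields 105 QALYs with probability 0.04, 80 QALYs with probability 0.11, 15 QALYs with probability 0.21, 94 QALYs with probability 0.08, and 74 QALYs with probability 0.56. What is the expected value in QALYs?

EV = 0.04 × 105 + 0.11 × 80 + 0.21 × 15 + 0.08 × 94 + 0.56 × 74 = 4.2 + 8.8 + 3.15 + 7.52 + 41.44 = 65.11

65.11 QALYs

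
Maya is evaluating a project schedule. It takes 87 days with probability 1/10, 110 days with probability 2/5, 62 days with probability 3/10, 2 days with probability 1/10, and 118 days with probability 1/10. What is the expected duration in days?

83.3 days

EV = 1/10 × 87 + 2/5 × 110 + 3/10 × 62 + 1/10 × 2 + 1/10 × 118 = 8.7 + 44 + 18.6 + 0.2 + 11.8 = 83.3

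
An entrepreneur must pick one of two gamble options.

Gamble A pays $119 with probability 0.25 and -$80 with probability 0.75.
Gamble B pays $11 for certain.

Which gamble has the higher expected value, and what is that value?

Gamble B ($11)

Gamble A = 0.25 × 119 + 0.75 × (-80) = 29.75 − 60 = -30.25
Gamble B: 11 (certain)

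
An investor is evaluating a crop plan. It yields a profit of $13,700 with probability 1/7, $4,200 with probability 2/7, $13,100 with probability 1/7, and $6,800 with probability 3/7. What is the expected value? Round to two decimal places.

$7,942.86

EV = 1/7 × 13700 + 2/7 × 4200 + 1/7 × 13100 + 3/7 × 6800 = 1957.1429 + 1200 + 1871.4286 + 2914.2857 = 7942.8571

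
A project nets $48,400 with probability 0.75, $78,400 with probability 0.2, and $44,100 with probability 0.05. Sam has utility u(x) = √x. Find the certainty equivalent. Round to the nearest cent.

$53,592.25

E[u] = 0.75·√48400 + 0.2·√78400 + 0.05·√44100 = 0.75·220 + 0.2·280 + 0.05·210 = 231.5
CE = (231.5)² = 53592.25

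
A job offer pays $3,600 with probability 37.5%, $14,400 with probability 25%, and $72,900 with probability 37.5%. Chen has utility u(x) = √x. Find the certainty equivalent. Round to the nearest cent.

$23,639.06

E[u] = 0.375·√3600 + 0.25·√14400 + 0.375·√72900 = 0.375·60 + 0.25·120 + 0.375·270 = 153.75
CE = (153.75)² = 23639.0625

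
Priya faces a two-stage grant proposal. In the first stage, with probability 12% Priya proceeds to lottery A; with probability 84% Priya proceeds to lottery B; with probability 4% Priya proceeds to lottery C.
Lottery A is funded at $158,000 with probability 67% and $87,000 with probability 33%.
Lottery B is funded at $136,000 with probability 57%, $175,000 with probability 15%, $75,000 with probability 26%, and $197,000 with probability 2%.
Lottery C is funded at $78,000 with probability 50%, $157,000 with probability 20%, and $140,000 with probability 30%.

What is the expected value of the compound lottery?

$127,500.80

EV(A) = 0.67 × 158000 + 0.33 × 87000 = 105860 + 28710 = 134570
EV(B) = 0.57 × 136000 + 0.15 × 175000 + 0.26 × 75000 + 0.02 × 197000 = 77520 + 26250 + 19500 + 3940 = 127210
EV(C) = 0.5 × 78000 + 0.2 × 157000 + 0.3 × 140000 = 39000 + 31400 + 42000 = 112400
Overall = 0.12 × 134570 + 0.84 × 127210 + 0.04 × 112400 = 16148.4 + 106856.4 + 4496 = 127500.8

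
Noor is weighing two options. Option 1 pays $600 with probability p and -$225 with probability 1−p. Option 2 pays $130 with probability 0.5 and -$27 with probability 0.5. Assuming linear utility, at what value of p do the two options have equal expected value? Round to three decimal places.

p = 0.335

EV(Option 2) = 0.5 × 130 + 0.5 × (-27) = 65 − 13.5 = 51.5
p·600 + (1−p)·(-225) = 51.5
825p − 225 = 51.5
p = (51.5 + 225) / 825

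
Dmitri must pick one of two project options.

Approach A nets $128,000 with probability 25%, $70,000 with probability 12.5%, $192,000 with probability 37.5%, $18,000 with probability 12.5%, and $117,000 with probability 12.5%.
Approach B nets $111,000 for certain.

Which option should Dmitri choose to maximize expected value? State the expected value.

Approach A ($129,625)

Approach A = 0.25 × 128000 + 0.125 × 70000 + 0.375 × 192000 + 0.125 × 18000 + 0.125 × 117000 = 32000 + 8750 + 72000 + 2250 + 14625 = 129625
Approach B: 111000 (certain)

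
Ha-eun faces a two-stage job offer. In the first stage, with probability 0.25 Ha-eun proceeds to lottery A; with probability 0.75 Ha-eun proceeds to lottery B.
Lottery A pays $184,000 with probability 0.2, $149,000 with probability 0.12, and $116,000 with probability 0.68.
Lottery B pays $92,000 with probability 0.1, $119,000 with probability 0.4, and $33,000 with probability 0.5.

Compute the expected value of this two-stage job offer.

$88,365

EV(A) = 0.2 × 184000 + 0.12 × 149000 + 0.68 × 116000 = 36800 + 17880 + 78880 = 133560
EV(B) = 0.1 × 92000 + 0.4 × 119000 + 0.5 × 33000 = 9200 + 47600 + 16500 = 73300
Overall = 0.25 × 133560 + 0.75 × 73300 = 33390 + 54975 = 88365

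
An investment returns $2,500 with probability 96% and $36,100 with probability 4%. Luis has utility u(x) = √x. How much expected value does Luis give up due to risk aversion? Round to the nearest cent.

E[u] = 0.96·√2500 + 0.04·√36100 = 0.96·50 + 0.04·190 = 55.6
CE = (55.6)² = 3091.36
Risk premium = EV − CE = 3844 − 3091.36 = 752.64

$752.64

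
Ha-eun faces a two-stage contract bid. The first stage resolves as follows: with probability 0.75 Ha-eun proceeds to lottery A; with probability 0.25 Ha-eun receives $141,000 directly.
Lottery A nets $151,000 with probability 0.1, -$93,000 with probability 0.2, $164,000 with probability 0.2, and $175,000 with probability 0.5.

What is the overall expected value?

$122,850

EV(A) = 0.1 × 151000 + 0.2 × (-93000) + 0.2 × 164000 + 0.5 × 175000 = 15100 − 18600 + 32800 + 87500 = 116800
Branch B: 141000 (certain)
Overall = 0.75 × 116800 + 0.25 × 141000 = 87600 + 35250 = 122850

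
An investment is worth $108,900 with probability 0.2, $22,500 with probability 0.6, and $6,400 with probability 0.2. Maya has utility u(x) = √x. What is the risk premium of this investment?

$6,976

E[u] = 0.2·√108900 + 0.6·√22500 + 0.2·√6400 = 0.2·330 + 0.6·150 + 0.2·80 = 172
CE = (172)² = 29584
Risk premium = EV − CE = 36560 − 29584 = 6976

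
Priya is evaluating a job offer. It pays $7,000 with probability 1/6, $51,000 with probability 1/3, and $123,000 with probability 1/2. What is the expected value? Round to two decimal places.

$79,666.67

EV = 1/6 × 7000 + 1/3 × 51000 + 1/2 × 123000 = 1166.6667 + 17000 + 61500 = 79666.6667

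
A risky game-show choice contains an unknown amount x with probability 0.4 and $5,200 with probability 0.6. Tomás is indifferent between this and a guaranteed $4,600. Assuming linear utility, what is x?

x = $3,700

0.4·x + 0.6·5200 = 4600
0.4·x = 4600 − 3120 = 1480
x = 1480 / 0.4 = 3700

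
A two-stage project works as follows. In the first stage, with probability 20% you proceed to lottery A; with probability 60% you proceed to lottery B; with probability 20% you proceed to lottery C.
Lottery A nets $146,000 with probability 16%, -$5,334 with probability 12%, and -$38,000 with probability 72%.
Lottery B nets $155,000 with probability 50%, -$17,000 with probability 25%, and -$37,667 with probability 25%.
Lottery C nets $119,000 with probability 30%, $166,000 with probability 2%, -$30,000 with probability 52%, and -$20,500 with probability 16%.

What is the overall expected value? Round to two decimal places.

EV(A) = 0.16 × 146000 + 0.12 × (-5334) + 0.72 × (-38000) = 23360 − 640.08 − 27360 = -4640.08
EV(B) = 0.5 × 155000 + 0.25 × (-17000) + 0.25 × (-37667) = 77500 − 4250 − 9416.75 = 63833.25
EV(C) = 0.3 × 119000 + 0.02 × 166000 + 0.52 × (-30000) + 0.16 × (-20500) = 35700 + 3320 − 15600 − 3280 = 20140
Overall = 0.2 × (-4640.08) + 0.6 × 63833.25 + 0.2 × 20140 = -928.016 + 38299.95 + 4028 = 41399.934

$41,399.93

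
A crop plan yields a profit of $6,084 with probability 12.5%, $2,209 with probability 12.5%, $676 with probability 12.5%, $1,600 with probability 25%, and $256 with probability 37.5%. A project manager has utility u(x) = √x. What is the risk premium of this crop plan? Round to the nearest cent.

E[u] = 0.125·√6084 + 0.125·√2209 + 0.125·√676 + 0.25·√1600 + 0.375·√256 = 0.125·78 + 0.125·47 + 0.125·26 + 0.25·40 + 0.375·16 = 34.875
CE = (34.875)² = 1216.265625
Risk premium = EV − CE = 1617.125 − 1216.265625 = 400.859375

$400.86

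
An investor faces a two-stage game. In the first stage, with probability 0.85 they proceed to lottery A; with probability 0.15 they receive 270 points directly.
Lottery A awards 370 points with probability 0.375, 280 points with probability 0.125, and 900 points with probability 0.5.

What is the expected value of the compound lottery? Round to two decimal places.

570.69 points

EV(A) = 0.375 × 370 + 0.125 × 280 + 0.5 × 900 = 138.75 + 35 + 450 = 623.75
Branch B: 270 (certain)
Overall = 0.85 × 623.75 + 0.15 × 270 = 530.1875 + 40.5 = 570.6875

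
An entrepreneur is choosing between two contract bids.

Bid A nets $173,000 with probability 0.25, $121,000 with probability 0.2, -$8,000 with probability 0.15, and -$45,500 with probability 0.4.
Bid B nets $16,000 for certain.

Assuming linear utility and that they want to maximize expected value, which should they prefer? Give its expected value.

Bid A ($48,050)

Bid A = 0.25 × 173000 + 0.2 × 121000 + 0.15 × (-8000) + 0.4 × (-45500) = 43250 + 24200 − 1200 − 18200 = 48050
Bid B: 16000 (certain)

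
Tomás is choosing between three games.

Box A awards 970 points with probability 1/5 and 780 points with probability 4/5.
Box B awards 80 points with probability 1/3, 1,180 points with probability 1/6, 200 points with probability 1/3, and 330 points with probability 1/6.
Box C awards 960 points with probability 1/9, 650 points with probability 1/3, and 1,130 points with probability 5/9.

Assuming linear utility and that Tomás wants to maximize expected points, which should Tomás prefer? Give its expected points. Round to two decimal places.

Box C (951.11 points)

Box A = 1/5 × 970 + 4/5 × 780 = 194 + 624 = 818
Box B = 1/3 × 80 + 1/6 × 1180 + 1/3 × 200 + 1/6 × 330 = 26.6667 + 196.6667 + 66.6667 + 55 = 345
Box C = 1/9 × 960 + 1/3 × 650 + 5/9 × 1130 = 106.6667 + 216.6667 + 627.7778 = 951.1111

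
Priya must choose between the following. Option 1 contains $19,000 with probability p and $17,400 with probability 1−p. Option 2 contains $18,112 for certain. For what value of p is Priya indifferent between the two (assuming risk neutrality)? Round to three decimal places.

p = 0.445

p·19000 + (1−p)·17400 = 18112
1600p + 17400 = 18112
p = (18112 − 17400) / 1600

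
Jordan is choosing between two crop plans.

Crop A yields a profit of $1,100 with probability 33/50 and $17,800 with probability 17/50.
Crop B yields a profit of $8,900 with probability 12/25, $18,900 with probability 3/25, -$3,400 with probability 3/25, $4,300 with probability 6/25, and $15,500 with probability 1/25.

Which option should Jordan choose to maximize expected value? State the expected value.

Crop B ($7,784)

Crop A = 33/50 × 1100 + 17/50 × 17800 = 726 + 6052 = 6778
Crop B = 12/25 × 8900 + 3/25 × 18900 + 3/25 × (-3400) + 6/25 × 4300 + 1/25 × 15500 = 4272 + 2268 − 408 + 1032 + 620 = 7784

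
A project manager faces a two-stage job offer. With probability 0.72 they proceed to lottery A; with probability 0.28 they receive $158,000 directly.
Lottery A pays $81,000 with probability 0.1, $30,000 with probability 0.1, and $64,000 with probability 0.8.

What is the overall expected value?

EV(A) = 0.1 × 81000 + 0.1 × 30000 + 0.8 × 64000 = 8100 + 3000 + 51200 = 62300
Branch B: 158000 (certain)
Overall = 0.72 × 62300 + 0.28 × 158000 = 44856 + 44240 = 89096

$89,096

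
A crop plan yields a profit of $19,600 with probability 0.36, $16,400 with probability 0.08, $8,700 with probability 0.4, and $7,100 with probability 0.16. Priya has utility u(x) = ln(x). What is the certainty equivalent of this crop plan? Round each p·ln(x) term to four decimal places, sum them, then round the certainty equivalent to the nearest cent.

E[u] = 0.36·ln(19600) + 0.08·ln(16400) + 0.4·ln(8700) + 0.16·ln(7100) = 3.5580 + 0.7764 + 3.6284 + 1.4189 = 9.3817
CE = e^9.3817 ≈ 11869.18

$11,869.18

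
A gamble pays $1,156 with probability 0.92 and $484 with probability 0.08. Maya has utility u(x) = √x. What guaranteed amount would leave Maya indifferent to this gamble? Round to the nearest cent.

$1,091.64

E[u] = 0.92·√1156 + 0.08·√484 = 0.92·34 + 0.08·22 = 33.04
CE = (33.04)² = 1091.6416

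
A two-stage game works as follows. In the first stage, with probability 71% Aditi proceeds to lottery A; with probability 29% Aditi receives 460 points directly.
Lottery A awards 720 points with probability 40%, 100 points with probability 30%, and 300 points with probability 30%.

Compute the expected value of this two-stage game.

EV(A) = 0.4 × 720 + 0.3 × 100 + 0.3 × 300 = 288 + 30 + 90 = 408
Branch B: 460 (certain)
Overall = 0.71 × 408 + 0.29 × 460 = 289.68 + 133.4 = 423.08

423.08 points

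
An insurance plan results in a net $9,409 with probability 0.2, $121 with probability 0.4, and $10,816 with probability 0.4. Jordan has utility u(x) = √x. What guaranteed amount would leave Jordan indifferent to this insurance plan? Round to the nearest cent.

$4,277.16

E[u] = 0.2·√9409 + 0.4·√121 + 0.4·√10816 = 0.2·97 + 0.4·11 + 0.4·104 = 65.4
CE = (65.4)² = 4277.16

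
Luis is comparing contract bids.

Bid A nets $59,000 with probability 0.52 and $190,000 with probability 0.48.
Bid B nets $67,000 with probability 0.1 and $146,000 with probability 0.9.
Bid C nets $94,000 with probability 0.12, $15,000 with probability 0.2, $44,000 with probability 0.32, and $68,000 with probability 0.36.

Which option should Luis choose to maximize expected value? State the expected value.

Bid B ($138,100)

Bid A = 0.52 × 59000 + 0.48 × 190000 = 30680 + 91200 = 121880
Bid B = 0.1 × 67000 + 0.9 × 146000 = 6700 + 131400 = 138100
Bid C = 0.12 × 94000 + 0.2 × 15000 + 0.32 × 44000 + 0.36 × 68000 = 11280 + 3000 + 14080 + 24480 = 52840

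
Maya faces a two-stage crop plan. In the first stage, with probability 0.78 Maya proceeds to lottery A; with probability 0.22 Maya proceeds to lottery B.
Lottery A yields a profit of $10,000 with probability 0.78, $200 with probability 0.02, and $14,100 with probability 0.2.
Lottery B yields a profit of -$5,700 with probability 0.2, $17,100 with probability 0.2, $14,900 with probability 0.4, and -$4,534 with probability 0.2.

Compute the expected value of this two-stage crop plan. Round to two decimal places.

EV(A) = 0.78 × 10000 + 0.02 × 200 + 0.2 × 14100 = 7800 + 4 + 2820 = 10624
EV(B) = 0.2 × (-5700) + 0.2 × 17100 + 0.4 × 14900 + 0.2 × (-4534) = -1140 + 3420 + 5960 − 906.8 = 7333.2
Overall = 0.78 × 10624 + 0.22 × 7333.2 = 8286.72 + 1613.304 = 9900.024

$9,900.02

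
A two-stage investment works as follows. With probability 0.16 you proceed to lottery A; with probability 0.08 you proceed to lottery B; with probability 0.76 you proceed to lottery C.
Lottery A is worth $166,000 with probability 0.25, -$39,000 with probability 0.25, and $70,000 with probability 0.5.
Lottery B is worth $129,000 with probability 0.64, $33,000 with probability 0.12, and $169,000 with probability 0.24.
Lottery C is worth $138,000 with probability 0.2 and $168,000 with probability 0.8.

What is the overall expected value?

EV(A) = 0.25 × 166000 + 0.25 × (-39000) + 0.5 × 70000 = 41500 − 9750 + 35000 = 66750
EV(B) = 0.64 × 129000 + 0.12 × 33000 + 0.24 × 169000 = 82560 + 3960 + 40560 = 127080
EV(C) = 0.2 × 138000 + 0.8 × 168000 = 27600 + 134400 = 162000
Overall = 0.16 × 66750 + 0.08 × 127080 + 0.76 × 162000 = 10680 + 10166.4 + 123120 = 143966.4

$143,966.40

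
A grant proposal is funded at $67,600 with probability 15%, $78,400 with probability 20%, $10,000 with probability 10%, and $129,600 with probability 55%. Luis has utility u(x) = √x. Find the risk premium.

E[u] = 0.15·√67600 + 0.2·√78400 + 0.1·√10000 + 0.55·√129600 = 0.15·260 + 0.2·280 + 0.1·100 + 0.55·360 = 303
CE = (303)² = 91809
Risk premium = EV − CE = 98100 − 91809 = 6291

$6,291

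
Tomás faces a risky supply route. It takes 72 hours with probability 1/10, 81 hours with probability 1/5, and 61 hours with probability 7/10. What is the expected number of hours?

EV = 1/10 × 72 + 1/5 × 81 + 7/10 × 61 = 7.2 + 16.2 + 42.7 = 66.1

66.1 hours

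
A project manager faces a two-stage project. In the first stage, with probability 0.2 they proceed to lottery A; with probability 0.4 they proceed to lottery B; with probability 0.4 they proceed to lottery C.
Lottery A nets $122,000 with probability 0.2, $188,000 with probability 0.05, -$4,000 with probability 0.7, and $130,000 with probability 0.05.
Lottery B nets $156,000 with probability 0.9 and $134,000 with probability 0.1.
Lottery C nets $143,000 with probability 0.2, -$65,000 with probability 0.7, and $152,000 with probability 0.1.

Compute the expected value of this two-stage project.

$68,340

EV(A) = 0.2 × 122000 + 0.05 × 188000 + 0.7 × (-4000) + 0.05 × 130000 = 24400 + 9400 − 2800 + 6500 = 37500
EV(B) = 0.9 × 156000 + 0.1 × 134000 = 140400 + 13400 = 153800
EV(C) = 0.2 × 143000 + 0.7 × (-65000) + 0.1 × 152000 = 28600 − 45500 + 15200 = -1700
Overall = 0.2 × 37500 + 0.4 × 153800 + 0.4 × (-1700) = 7500 + 61520 − 680 = 68340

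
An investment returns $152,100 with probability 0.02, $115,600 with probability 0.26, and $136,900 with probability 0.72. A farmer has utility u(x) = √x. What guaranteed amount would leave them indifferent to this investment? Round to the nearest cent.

E[u] = 0.02·√152100 + 0.26·√115600 + 0.72·√136900 = 0.02·390 + 0.26·340 + 0.72·370 = 362.6
CE = (362.6)² = 131478.76

$131,478.76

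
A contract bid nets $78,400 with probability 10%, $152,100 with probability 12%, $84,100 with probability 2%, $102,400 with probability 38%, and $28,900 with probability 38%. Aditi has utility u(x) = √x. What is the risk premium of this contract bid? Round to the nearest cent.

$6,485.76

E[u] = 0.1·√78400 + 0.12·√152100 + 0.02·√84100 + 0.38·√102400 + 0.38·√28900 = 0.1·280 + 0.12·390 + 0.02·290 + 0.38·320 + 0.38·170 = 266.8
CE = (266.8)² = 71182.24
Risk premium = EV − CE = 77668 − 71182.24 = 6485.76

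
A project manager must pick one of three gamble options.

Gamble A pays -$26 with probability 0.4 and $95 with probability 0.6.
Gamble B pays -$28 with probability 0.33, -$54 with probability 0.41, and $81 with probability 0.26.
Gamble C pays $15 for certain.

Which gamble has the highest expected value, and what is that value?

Gamble A = 0.4 × (-26) + 0.6 × 95 = -10.4 + 57 = 46.6
Gamble B = 0.33 × (-28) + 0.41 × (-54) + 0.26 × 81 = -9.24 − 22.14 + 21.06 = -10.32
Gamble C: 15 (certain)

Gamble A ($46.60)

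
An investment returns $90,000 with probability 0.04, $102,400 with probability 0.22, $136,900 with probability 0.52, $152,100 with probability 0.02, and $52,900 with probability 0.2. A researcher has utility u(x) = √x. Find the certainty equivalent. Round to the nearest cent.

$107,977.96

E[u] = 0.04·√90000 + 0.22·√102400 + 0.52·√136900 + 0.02·√152100 + 0.2·√52900 = 0.04·300 + 0.22·320 + 0.52·370 + 0.02·390 + 0.2·230 = 328.6
CE = (328.6)² = 107977.96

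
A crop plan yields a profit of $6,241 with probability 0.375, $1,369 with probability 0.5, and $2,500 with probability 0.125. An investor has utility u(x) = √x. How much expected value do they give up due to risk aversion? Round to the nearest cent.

E[u] = 0.375·√6241 + 0.5·√1369 + 0.125·√2500 = 0.375·79 + 0.5·37 + 0.125·50 = 54.375
CE = (54.375)² = 2956.640625
Risk premium = EV − CE = 3337.375 − 2956.640625 = 380.734375

$380.73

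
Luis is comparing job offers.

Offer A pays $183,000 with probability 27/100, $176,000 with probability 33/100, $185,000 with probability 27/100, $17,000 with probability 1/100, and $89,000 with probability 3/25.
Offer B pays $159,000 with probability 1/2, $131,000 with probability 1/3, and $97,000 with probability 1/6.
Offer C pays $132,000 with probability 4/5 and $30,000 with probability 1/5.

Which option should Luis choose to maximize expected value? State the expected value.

Offer A ($168,290)

Offer A = 27/100 × 183000 + 33/100 × 176000 + 27/100 × 185000 + 1/100 × 17000 + 3/25 × 89000 = 49410 + 58080 + 49950 + 170 + 10680 = 168290
Offer B = 1/2 × 159000 + 1/3 × 131000 + 1/6 × 97000 = 79500 + 43666.6667 + 16166.6667 = 139333.3333
Offer C = 4/5 × 132000 + 1/5 × 30000 = 105600 + 6000 = 111600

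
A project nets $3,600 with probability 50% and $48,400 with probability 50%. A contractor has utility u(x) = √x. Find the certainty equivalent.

E[u] = 0.5·√3600 + 0.5·√48400 = 0.5·60 + 0.5·220 = 140
CE = (140)² = 19600

$19,600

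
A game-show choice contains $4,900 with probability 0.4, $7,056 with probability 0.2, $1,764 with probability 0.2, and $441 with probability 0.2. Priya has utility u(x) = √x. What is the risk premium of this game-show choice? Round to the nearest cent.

E[u] = 0.4·√4900 + 0.2·√7056 + 0.2·√1764 + 0.2·√441 = 0.4·70 + 0.2·84 + 0.2·42 + 0.2·21 = 57.4
CE = (57.4)² = 3294.76
Risk premium = EV − CE = 3812.2 − 3294.76 = 517.44

$517.44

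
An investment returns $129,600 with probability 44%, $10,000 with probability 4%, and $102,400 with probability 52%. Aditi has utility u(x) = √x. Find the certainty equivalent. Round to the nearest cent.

$108,109.44

E[u] = 0.44·√129600 + 0.04·√10000 + 0.52·√102400 = 0.44·360 + 0.04·100 + 0.52·320 = 328.8
CE = (328.8)² = 108109.44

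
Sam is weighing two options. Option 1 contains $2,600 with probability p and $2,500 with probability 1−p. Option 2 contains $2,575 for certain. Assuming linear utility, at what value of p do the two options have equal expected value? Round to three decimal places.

p·2600 + (1−p)·2500 = 2575
100p + 2500 = 2575
p = (2575 − 2500) / 100

p = 0.750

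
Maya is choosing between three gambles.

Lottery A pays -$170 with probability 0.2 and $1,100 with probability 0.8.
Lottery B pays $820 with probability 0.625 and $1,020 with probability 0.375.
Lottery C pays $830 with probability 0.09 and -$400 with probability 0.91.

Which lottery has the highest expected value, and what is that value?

Lottery A = 0.2 × (-170) + 0.8 × 1100 = -34 + 880 = 846
Lottery B = 0.625 × 820 + 0.375 × 1020 = 512.5 + 382.5 = 895
Lottery C = 0.09 × 830 + 0.91 × (-400) = 74.7 − 364 = -289.3

Lottery B ($895)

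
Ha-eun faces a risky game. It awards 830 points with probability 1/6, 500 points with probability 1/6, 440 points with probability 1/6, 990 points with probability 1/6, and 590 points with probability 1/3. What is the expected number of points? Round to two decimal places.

EV = 1/6 × 830 + 1/6 × 500 + 1/6 × 440 + 1/6 × 990 + 1/3 × 590 = 138.3333 + 83.3333 + 73.3333 + 165 + 196.6667 = 656.6667

656.67 points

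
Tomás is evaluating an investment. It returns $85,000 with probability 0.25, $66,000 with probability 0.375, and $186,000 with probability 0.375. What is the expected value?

EV = 0.25 × 85000 + 0.375 × 66000 + 0.375 × 186000 = 21250 + 24750 + 69750 = 115750

$115,750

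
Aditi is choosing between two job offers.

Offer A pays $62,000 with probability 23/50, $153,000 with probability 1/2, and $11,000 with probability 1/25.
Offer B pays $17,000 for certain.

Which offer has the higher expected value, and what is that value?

Offer A ($105,460)

Offer A = 23/50 × 62000 + 1/2 × 153000 + 1/25 × 11000 = 28520 + 76500 + 440 = 105460
Offer B: 17000 (certain)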